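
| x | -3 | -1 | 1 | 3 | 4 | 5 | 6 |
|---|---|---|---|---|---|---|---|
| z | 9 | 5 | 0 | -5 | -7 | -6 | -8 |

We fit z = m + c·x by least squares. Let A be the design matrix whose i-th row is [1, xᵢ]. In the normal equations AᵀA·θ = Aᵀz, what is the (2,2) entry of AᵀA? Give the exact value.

97

Row 2 ↔ basis x, column 2 ↔ basis x, so (AᵀA)_{2,2} = Σᵢ (x)·(x) = (-3)·(-3) + (-1)·(-1) + (1)·(1) + (3)·(3) + (4)·(4) + (5)·(5) + (6)·(6) = 97.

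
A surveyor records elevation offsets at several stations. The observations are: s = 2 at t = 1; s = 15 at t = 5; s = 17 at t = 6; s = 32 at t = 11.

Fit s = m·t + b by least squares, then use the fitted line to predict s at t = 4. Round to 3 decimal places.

ŝ = 11.276

Sums needed: Σt·t = 183, Σt = 23, Σ1 = 4.
Moment sums: Σt·s = 531, Σs = 66.
MᵀM·[m, b]ᵀ = Mᵀs becomes [[183, 23]; [23, 4]]·[m, b]ᵀ = [531, 66]ᵀ.
Determinant 183·4 − 23² = 203.
m = (531·4 − 23·66)/203 = 606/203; b = (183·66 − 23·531)/203 = -135/203.
At t = 4: ŝ = (606/203)·(4) + (-135/203)·(1) = 327/29.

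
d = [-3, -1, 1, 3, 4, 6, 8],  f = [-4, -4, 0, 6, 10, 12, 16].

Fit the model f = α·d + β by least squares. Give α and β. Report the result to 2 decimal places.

α = 2.02, β = -0.06

With design matrix X, XᵀX = [[136, 18]; [18, 7]] and Xᵀf = [274, 36]ᵀ.
det = 136·7 − 18² = 628.
α = (274·7 − 18·36)/628 = 635/314; β = (136·36 − 18·274)/628 = -9/157.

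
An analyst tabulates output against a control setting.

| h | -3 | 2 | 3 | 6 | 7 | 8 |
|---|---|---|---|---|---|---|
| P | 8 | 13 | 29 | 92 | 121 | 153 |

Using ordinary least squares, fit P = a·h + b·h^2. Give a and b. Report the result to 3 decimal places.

Sums needed: Σh·h = 171, Σh·h^2 = 1079, Σh^2·h^2 = 7971.
Right-hand side: Σh·P = 2712, Σh^2·P = 19418.
Determinant 171·7971 − 1079² = 198800.
a = (2712·7971 − 1079·19418)/198800 = 66533/19880; b = (171·19418 − 1079·2712)/198800 = 39423/19880.

a = 3.347, b = 1.983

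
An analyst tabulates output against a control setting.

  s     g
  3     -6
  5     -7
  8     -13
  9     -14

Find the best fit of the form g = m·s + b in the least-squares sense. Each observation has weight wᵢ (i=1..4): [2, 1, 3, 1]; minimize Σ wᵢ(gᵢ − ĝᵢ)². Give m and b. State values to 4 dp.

m = -1.4312, b = -1.2899

Setting ∂/∂m … = 0 gives: 316·m + 44·b = -509;  44·m + 7·b = -72.
(Σwᵢ·s·s = 316, Σwᵢ·s = 44, Σwᵢ·1 = 7, Σwᵢ·s·g = -509, Σwᵢ·g = -72.)
Δ = 316·7 − 44² = 276.
m = ((-509)·7 − 44·(-72))/276 = -395/276; b = (316·(-72) − 44·(-509))/276 = -89/69.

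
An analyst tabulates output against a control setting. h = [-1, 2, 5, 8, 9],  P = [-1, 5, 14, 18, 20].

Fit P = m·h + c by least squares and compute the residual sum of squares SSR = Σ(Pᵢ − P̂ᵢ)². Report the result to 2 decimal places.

SSR = 4.83

With design matrix A, AᵀA = [[175, 23]; [23, 5]] and AᵀP = [405, 56]ᵀ.
Determinant 175·5 − 23² = 346.
m = (405·5 − 23·56)/346 = 737/346; c = (175·56 − 23·405)/346 = 485/346.
Residuals: -47/173, -229/346, 337/173, -153/346, -99/173; SSR = 1671/346.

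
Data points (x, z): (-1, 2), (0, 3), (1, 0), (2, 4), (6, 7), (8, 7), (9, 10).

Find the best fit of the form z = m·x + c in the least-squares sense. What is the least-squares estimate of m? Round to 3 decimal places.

m = 0.779

With design matrix M, MᵀM = [[187, 25]; [25, 7]] and Mᵀz = [194, 33]ᵀ.
Eliminating c: 7·(row 1) − 25·(row 2) gives 684·m = 7·194 − 25·33 = 533, so m = 533/684.
Then c = (33 − 25·(533/684))/7 = 1321/684.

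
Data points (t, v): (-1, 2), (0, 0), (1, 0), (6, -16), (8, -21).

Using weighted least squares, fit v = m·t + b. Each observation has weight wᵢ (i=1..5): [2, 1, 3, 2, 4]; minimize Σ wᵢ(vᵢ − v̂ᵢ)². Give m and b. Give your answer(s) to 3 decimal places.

The normal equations are: 333·m + 45·b = -868;  45·m + 12·b = -112.
Δ = 333·12 − 45² = 1971.
m = ((-868)·12 − 45·(-112))/1971 = -1792/657; b = (333·(-112) − 45·(-868))/1971 = 196/219.

m = -2.728, b = 0.895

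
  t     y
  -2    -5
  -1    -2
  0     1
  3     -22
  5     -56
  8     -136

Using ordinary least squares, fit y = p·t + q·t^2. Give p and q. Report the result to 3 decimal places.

MᵀM·[p, q]ᵀ = Mᵀy reads: 103·p + 655·q = -1422;  655·p + 4819·q = -10324.
(Σt·t = 103, Σt·t^2 = 655, Σt^2·t^2 = 4819, Σt·y = -1422, Σt^2·y = -10324.)
Determinant 103·4819 − 655² = 67332.
p = ((-1422)·4819 − 655·(-10324))/67332 = -45199/33666; q = (103·(-10324) − 655·(-1422))/67332 = -65981/33666.

p = -1.343, q = -1.960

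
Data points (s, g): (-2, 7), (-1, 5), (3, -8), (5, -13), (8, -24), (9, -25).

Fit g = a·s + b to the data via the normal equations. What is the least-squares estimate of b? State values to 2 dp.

From the data, Σs·s = 184, Σs = 22, Σ1 = 6.
And Σs·g = -525, Σg = -58.
MᵀM·[a, b]ᵀ = Mᵀg becomes [[184, 22]; [22, 6]]·[a, b]ᵀ = [-525, -58]ᵀ.
Eliminating b: 6·(row 1) − 22·(row 2) gives 620·a = 6·(-525) − 22·(-58) = -1874, so a = -937/310.
Then b = ((-58) − 22·(-937/310))/6 = 439/310.

b = 1.42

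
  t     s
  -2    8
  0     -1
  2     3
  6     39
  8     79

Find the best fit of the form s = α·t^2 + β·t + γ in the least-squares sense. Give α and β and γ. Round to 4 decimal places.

α = 1.4420, β = -1.6875, γ = -0.8214

AᵀA·[α, β, γ]ᵀ = Aᵀs reads: 5424·α + 728·β + 108·γ = 6504;  728·α + 108·β + 14·γ = 856;  108·α + 14·β + 5·γ = 128.
Inverting the 3×3 Gram matrix, [α, β, γ]ᵀ = [323/224, -27/16, -23/28]ᵀ.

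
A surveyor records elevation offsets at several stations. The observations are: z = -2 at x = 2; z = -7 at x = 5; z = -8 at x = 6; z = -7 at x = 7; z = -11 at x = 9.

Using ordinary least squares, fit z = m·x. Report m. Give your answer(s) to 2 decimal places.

From the data, Σx·x = 195.
Moment sums: Σx·z = -235.
Hence m = -235 / 195 ≈ -1.20513.

m = -1.21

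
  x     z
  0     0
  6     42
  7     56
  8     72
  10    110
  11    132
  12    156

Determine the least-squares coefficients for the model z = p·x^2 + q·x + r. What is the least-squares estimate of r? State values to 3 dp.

Normal-equation sums: Σx^2·x^2 = 53170, Σx^2·x = 5130, Σx^2 = 514, Σx·x = 514, Σx = 54, Σ1 = 7.
Moment sums: Σx^2·z = 58300, Σx·z = 5644, Σz = 568.
Inverting the 3×3 Gram matrix, [p, q, r]ᵀ = [1, 1, 0]ᵀ.

r = 0.000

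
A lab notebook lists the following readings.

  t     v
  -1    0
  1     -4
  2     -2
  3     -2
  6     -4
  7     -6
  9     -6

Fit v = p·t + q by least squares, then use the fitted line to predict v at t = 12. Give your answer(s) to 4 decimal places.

v̂ = -7.8178

The normal equations are: 181·p + 27·q = -134;  27·p + 7·q = -24.
det = 181·7 − 27² = 538.
p = ((-134)·7 − 27·(-24))/538 = -145/269; q = (181·(-24) − 27·(-134))/538 = -363/269.
At t = 12: v̂ = (-145/269)·(12) + (-363/269)·(1) = -2103/269.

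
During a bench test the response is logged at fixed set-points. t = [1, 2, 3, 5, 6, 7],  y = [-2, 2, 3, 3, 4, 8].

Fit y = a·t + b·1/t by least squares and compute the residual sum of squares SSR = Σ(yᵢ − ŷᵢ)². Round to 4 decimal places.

SSR = 9.0058

The normal system MᵀM·[a, b]ᵀ = Mᵀy is [[124, 6]; [6, 31957/22050]]·[a, b]ᵀ = [106, 253/105]ᵀ.
det = 124·(31957/22050) − 6² = 1584434/11025.
a = (106·(31957/22050) − 6·(253/105))/(1584434/11025) = 1534331/1584434; b = (124·(253/105) − 6·106)/(1584434/11025) = -1858920/792217.
Residuals: -985359/1584434, 979563/792217, 1389589/1584434, -2174785/1584434, -1124305/792217, 145075/93202; SSR = 7134571/792217.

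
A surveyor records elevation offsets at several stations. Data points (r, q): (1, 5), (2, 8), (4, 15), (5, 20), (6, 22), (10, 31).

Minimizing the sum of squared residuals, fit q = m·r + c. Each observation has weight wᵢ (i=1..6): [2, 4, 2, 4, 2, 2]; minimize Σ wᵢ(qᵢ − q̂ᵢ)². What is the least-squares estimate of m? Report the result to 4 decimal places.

From the data, Σwᵢ·r·r = 422, Σwᵢ·r = 70, Σwᵢ·1 = 16.
And Σwᵢ·r·q = 1478, Σwᵢ·q = 258.
Normal equations: [[422, 70]; [70, 16]]·[m, c]ᵀ = [1478, 258]ᵀ.
Eliminating c: 16·(row 1) − 70·(row 2) gives 1852·m = 16·1478 − 70·258 = 5588, so m = 1397/463.
Then c = (258 − 70·(1397/463))/16 = 1354/463.

m = 3.0173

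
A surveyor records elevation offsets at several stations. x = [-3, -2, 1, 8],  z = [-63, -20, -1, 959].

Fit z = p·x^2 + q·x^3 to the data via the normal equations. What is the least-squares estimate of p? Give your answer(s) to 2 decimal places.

p = -1.01

Normal-equation sums: Σx^2·x^2 = 4194, Σx^2·x^3 = 32494, Σx^3·x^3 = 262938.
Moment sums: Σx^2·z = 60728, Σx^3·z = 492868.
So AᵀA·[p, q]ᵀ = Aᵀz: [[4194, 32494]; [32494, 262938]]·[p, q]ᵀ = [60728, 492868]ᵀ.
Δ = 4194·262938 − 32494² = 46901936.
p = (60728·262938 − 32494·492868)/46901936 = -5944241/5862742; q = (4194·492868 − 32494·60728)/46901936 = 11724095/5862742.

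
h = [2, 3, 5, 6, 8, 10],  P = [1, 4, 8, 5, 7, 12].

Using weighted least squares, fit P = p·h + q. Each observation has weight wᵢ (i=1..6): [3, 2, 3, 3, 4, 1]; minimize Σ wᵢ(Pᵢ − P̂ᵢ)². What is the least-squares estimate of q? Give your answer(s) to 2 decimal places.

q = 0.26

From the data, Σwᵢ·h·h = 569, Σwᵢ·h = 87, Σwᵢ·1 = 16.
For XᵀWP: Σwᵢ·h·P = 584, Σwᵢ·P = 90.
Normal equations: [[569, 87]; [87, 16]]·[p, q]ᵀ = [584, 90]ᵀ.
Determinant 569·16 − 87² = 1535.
p = (584·16 − 87·90)/1535 = 1514/1535; q = (569·90 − 87·584)/1535 = 402/1535.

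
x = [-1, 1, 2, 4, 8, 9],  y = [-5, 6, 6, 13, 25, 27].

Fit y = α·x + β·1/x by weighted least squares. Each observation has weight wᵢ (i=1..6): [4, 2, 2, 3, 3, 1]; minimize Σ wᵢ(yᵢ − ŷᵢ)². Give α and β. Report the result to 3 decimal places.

α = 3.054, β = 2.121

Setting ∂/∂α … = 0 gives: 335·α + 15·β = 1055;  15·α + (34975/5184)·β = 481/8.
Eliminating β: (34975/5184)·(row 1) − 15·(row 2) gives (10550225/5184)·α = (34975/5184)·1055 − 15·(481/8) = 32223305/5184, so α = 6444661/2110045.
Then β = ((481/8) − 15·(6444661/2110045))/(34975/5184) = 4475736/2110045.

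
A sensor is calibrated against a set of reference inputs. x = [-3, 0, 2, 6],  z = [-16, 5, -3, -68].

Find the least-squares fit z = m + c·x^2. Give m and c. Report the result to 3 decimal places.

m = 4.216, c = -2.018

Setting ∂/∂m … = 0 gives: 4·m + 49·c = -82;  49·m + 1393·c = -2604.
det = 4·1393 − 49² = 3171.
m = ((-82)·1393 − 49·(-2604))/3171 = 1910/453; c = (4·(-2604) − 49·(-82))/3171 = -914/453.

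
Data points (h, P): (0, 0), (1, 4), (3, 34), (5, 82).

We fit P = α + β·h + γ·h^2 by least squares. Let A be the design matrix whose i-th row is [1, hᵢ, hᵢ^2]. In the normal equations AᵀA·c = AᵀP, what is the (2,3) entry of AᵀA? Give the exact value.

Row 2 ↔ basis h, column 3 ↔ basis h^2, so (AᵀA)_{2,3} = Σᵢ (h)·(h^2) = (0)·(0) + (1)·(1) + (3)·(9) + (5)·(25) = 153.

153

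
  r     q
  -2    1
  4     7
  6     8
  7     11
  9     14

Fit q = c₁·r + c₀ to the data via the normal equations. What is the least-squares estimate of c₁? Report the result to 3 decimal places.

c₁ = 1.133

Compute the Gram sums: Σr·r = 186, Σr = 24, Σ1 = 5.
For Xᵀq: Σr·q = 277, Σq = 41.
XᵀX·[c₁, c₀]ᵀ = Xᵀq becomes [[186, 24]; [24, 5]]·[c₁, c₀]ᵀ = [277, 41]ᵀ.
det = 186·5 − 24² = 354.
c₁ = (277·5 − 24·41)/354 = 401/354; c₀ = (186·41 − 24·277)/354 = 163/59.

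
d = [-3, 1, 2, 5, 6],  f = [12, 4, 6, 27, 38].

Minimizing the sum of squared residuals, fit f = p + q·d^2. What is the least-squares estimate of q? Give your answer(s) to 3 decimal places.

With design matrix M, MᵀM = [[5, 75]; [75, 2019]] and Mᵀf = [87, 2179]ᵀ.
Δ = 5·2019 − 75² = 4470.
p = (87·2019 − 75·2179)/4470 = 2038/745; q = (5·2179 − 75·87)/4470 = 437/447.

q = 0.978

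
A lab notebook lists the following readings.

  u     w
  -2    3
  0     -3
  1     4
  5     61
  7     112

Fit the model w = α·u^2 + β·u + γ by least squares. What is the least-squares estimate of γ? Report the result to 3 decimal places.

γ = -1.104

Normal-equation sums: Σu^2·u^2 = 3043, Σu^2·u = 461, Σu^2 = 79, Σu·u = 79, Σu = 11, Σ1 = 5.
For Aᵀw: Σu^2·w = 7029, Σu·w = 1087, Σw = 177.
So AᵀA·[α, β, γ]ᵀ = Aᵀw: [[3043, 461, 79]; [461, 79, 11]; [79, 11, 5]]·[α, β, γ]ᵀ = [7029, 1087, 177]ᵀ.
Solving the 3×3 system (Gaussian elimination) gives α = 39481/19839, β = 45634/19839, γ = -7298/6613.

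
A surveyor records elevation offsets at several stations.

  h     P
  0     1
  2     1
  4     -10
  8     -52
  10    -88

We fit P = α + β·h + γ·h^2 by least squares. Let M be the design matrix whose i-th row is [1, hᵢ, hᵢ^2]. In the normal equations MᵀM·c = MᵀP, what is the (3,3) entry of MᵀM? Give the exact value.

Row 3 ↔ basis h^2, column 3 ↔ basis h^2, so (MᵀM)_{3,3} = Σᵢ (h^2)·(h^2) = (0)·(0) + (4)·(4) + (16)·(16) + (64)·(64) + (100)·(100) = 14368.

14368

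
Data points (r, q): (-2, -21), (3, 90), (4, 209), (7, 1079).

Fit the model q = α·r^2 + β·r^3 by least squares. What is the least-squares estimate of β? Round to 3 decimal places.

β = 3.004

Forming AᵀA = [[2754, 18042]; [18042, 122538]] and Aᵀq = [56941, 386071]ᵀ gives AᵀA·[α, β]ᵀ = Aᵀq.
Eliminating β: 122538·(row 1) − 18042·(row 2) gives 11955888·α = 122538·56941 − 18042·386071 = 11943276, so α = 995273/996324.
Then β = (386071 − 18042·(995273/996324))/122538 = 2992501/996324.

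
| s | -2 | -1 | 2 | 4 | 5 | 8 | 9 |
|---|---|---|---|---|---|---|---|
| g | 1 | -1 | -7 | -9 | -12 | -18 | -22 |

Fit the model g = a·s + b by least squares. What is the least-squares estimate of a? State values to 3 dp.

a = -1.988

With design matrix A, AᵀA = [[195, 25]; [25, 7]] and Aᵀg = [-453, -68]ᵀ.
Eliminating b: 7·(row 1) − 25·(row 2) gives 740·a = 7·(-453) − 25·(-68) = -1471, so a = -1471/740.
Then b = ((-68) − 25·(-1471/740))/7 = -387/148.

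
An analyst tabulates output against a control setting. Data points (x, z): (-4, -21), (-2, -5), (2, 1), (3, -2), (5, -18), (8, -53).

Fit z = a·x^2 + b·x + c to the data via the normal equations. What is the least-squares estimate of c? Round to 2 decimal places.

c = 2.13

Entries of AᵀA: Σx^2·x^2 = 5090, Σx^2·x = 600, Σx^2 = 122, Σx·x = 122, Σx = 12, Σ1 = 6.
For Aᵀz: Σx^2·z = -4212, Σx·z = -424, Σz = -98.
Row-reducing yields a = -9295/8794, b = 6653/4397, c = 18751/8794.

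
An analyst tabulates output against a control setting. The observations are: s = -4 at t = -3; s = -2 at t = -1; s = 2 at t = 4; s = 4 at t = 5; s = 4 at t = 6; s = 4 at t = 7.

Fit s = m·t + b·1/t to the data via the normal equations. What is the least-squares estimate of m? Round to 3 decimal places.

m = 0.615

Entries of XᵀX: Σt·t = 136, Σt·1/t = 6, Σ1/t·1/t = 222581/176400.
Moment sums: Σt·s = 94, Σ1/t·s = 411/70.
Normal equations: [[136, 6]; [6, 222581/176400]]·[m, b]ᵀ = [94, 411/70]ᵀ.
Determinant 136·(222581/176400) − 6² = 2990077/22050.
m = (94·(222581/176400) − 6·(411/70))/(2990077/22050) = 7354147/11960308; b = (136·(411/70) − 6·94)/(2990077/22050) = 5171040/2990077.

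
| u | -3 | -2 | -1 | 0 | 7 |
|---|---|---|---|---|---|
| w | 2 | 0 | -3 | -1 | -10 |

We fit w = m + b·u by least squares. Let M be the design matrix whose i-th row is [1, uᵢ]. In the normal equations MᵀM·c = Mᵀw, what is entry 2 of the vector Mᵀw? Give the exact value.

-73

Entry 2 ↔ basis u, so (Mᵀw)_{2} = Σᵢ (u)·wᵢ = (-3)·(2) + (-2)·(0) + (-1)·(-3) + (0)·(-1) + (7)·(-10) = -73.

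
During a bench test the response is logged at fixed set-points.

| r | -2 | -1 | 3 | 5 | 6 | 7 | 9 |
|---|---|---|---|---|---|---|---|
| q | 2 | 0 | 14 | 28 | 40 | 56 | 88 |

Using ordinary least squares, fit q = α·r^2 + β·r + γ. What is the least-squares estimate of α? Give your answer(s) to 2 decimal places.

α = 0.97

Setting ∂/∂α … = 0 gives: 10981·α + 1431·β + 205·γ = 12146;  1431·α + 205·β + 27·γ = 1602;  205·α + 27·β + 7·γ = 228.
(Σr^2·r^2 = 10981, Σr^2·r = 1431, Σr^2 = 205, Σr·r = 205, Σr = 27, Σ1 = 7, Σr^2·q = 12146, Σr·q = 1602, Σq = 228.)
Solving the 3×3 system (Gaussian elimination) gives α = 38903/40269, β = 13842/13423, γ = 12145/40269.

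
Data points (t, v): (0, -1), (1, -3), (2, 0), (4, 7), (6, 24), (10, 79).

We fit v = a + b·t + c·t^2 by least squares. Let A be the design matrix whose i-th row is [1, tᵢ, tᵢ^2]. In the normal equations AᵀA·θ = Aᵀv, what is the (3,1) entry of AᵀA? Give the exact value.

Row 3 ↔ basis t^2, column 1 ↔ basis 1, so (AᵀA)_{3,1} = Σᵢ t^2 = (0)·(1) + (1)·(1) + (4)·(1) + (16)·(1) + (36)·(1) + (100)·(1) = 157.

157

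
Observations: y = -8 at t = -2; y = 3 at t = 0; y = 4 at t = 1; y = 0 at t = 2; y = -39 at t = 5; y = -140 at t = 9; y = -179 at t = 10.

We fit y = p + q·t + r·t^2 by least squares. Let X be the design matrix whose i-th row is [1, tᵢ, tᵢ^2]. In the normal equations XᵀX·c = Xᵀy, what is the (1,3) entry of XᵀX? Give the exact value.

215

Row 1 ↔ basis 1, column 3 ↔ basis t^2, so (XᵀX)_{1,3} = Σᵢ t^2 = (1)·(4) + (1)·(0) + (1)·(1) + (1)·(4) + (1)·(25) + (1)·(81) + (1)·(100) = 215.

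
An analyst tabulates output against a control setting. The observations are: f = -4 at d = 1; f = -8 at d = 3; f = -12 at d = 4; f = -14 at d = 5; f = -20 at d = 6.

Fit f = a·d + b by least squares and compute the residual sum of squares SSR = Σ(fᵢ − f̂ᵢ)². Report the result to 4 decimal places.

SSR = 6.7027

AᵀA·[a, b]ᵀ = Aᵀf reads: 87·a + 19·b = -266;  19·a + 5·b = -58.
Determinant 87·5 − 19² = 74.
a = ((-266)·5 − 19·(-58))/74 = -114/37; b = (87·(-58) − 19·(-266))/74 = 4/37.
Residuals: -38/37, 42/37, 8/37, 48/37, -60/37; SSR = 248/37.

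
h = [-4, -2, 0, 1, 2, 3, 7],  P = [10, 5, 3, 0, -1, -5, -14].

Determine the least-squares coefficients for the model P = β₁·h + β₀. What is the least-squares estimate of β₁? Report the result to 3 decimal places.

β₁ = -2.145

The normal equations are: 83·β₁ + 7·β₀ = -165;  7·β₁ + 7·β₀ = -2.
Eliminating β₀: 7·(row 1) − 7·(row 2) gives 532·β₁ = 7·(-165) − 7·(-2) = -1141, so β₁ = -163/76.
Then β₀ = ((-2) − 7·(-163/76))/7 = 989/532.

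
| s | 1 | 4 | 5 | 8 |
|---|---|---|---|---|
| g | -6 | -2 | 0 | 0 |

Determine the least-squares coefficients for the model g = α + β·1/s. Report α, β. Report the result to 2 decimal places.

α = 0.65, β = -6.73

Compute the Gram sums: Σ1 = 4, Σ1/s = 63/40, Σ1/s·1/s = 1789/1600.
Moment sums: Σg = -8, Σ1/s·g = -13/2.
XᵀX·[α, β]ᵀ = Xᵀg becomes [[4, 63/40]; [63/40, 1789/1600]]·[α, β]ᵀ = [-8, -13/2]ᵀ.
Eliminating β: (1789/1600)·(row 1) − (63/40)·(row 2) gives (3187/1600)·α = (1789/1600)·(-8) − (63/40)·(-13/2) = 517/400, so α = 2068/3187.
Then β = ((-13/2) − (63/40)·(2068/3187))/(1789/1600) = -21440/3187.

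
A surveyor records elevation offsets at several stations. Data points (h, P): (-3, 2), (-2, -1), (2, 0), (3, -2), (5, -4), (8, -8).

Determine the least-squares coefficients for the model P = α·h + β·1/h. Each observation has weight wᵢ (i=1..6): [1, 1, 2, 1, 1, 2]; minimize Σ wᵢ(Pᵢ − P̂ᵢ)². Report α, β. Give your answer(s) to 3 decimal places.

The normal system AᵀWA·[α, β]ᵀ = AᵀWP is [[183, 8]; [8, 7513/7200]]·[α, β]ᵀ = [-158, -109/30]ᵀ.
Eliminating β: (7513/7200)·(row 1) − 8·(row 2) gives (304693/2400)·α = (7513/7200)·(-158) − 8·(-109/30) = -488887/3600, so α = -977774/914079.
Then β = ((-109/30) − 8·(-977774/914079))/(7513/7200) = 1437840/304693.

α = -1.070, β = 4.719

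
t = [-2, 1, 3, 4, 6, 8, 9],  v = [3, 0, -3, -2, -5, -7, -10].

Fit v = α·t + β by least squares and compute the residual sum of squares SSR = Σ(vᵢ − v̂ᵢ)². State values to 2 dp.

Entries of XᵀX: Σt·t = 211, Σt = 29, Σ1 = 7.
For Xᵀv: Σt·v = -199, Σv = -24.
So XᵀX·[α, β]ᵀ = Xᵀv: [[211, 29]; [29, 7]]·[α, β]ᵀ = [-199, -24]ᵀ.
Δ = 211·7 − 29² = 636.
α = ((-199)·7 − 29·(-24))/636 = -697/636; β = (211·(-24) − 29·(-199))/636 = 707/636.
Residuals: -193/636, -5/318, -131/159, 809/636, 295/636, 139/212, -397/318; SSR = 2921/636.

SSR = 4.59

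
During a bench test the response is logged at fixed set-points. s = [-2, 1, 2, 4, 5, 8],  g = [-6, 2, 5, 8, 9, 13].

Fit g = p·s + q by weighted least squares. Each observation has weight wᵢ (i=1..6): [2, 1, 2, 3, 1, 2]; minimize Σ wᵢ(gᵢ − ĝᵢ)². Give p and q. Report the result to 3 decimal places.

p = 1.883, q = -0.457

Compute the Gram sums: Σwᵢ·s·s = 218, Σwᵢ·s = 34, Σwᵢ·1 = 11.
Right-hand side: Σwᵢ·s·g = 395, Σwᵢ·g = 59.
Eliminating q: 11·(row 1) − 34·(row 2) gives 1242·p = 11·395 − 34·59 = 2339, so p = 2339/1242.
Then q = (59 − 34·(2339/1242))/11 = -284/621.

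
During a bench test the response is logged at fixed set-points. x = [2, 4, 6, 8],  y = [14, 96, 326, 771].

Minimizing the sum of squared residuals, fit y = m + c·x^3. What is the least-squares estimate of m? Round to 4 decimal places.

m = 0.9864

Entries of MᵀM: Σ1 = 4, Σx^3 = 800, Σx^3·x^3 = 312960.
And Σy = 1207, Σx^3·y = 471424.
Normal equations: [[4, 800]; [800, 312960]]·[m, c]ᵀ = [1207, 471424]ᵀ.
det = 4·312960 − 800² = 611840.
m = (1207·312960 − 800·471424)/611840 = 943/956; c = (4·471424 − 800·1207)/611840 = 28753/19120.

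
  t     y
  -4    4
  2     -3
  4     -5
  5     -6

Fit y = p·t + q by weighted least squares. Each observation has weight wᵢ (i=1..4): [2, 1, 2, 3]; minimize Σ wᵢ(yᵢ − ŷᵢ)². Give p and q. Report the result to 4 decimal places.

XᵀWX·[p, q]ᵀ = XᵀWy reads: 143·p + 17·q = -168;  17·p + 8·q = -23.
(Σwᵢ·t·t = 143, Σwᵢ·t = 17, Σwᵢ·1 = 8, Σwᵢ·t·y = -168, Σwᵢ·y = -23.)
det = 143·8 − 17² = 855.
p = ((-168)·8 − 17·(-23))/855 = -953/855; q = (143·(-23) − 17·(-168))/855 = -433/855.

p = -1.1146, q = -0.5064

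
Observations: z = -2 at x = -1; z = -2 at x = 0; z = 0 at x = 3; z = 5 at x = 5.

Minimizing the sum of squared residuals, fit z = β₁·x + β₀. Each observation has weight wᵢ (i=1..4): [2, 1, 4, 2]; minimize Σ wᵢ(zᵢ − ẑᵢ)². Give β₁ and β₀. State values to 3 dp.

Setting ∂/∂β₁ … = 0 gives: 88·β₁ + 20·β₀ = 54;  20·β₁ + 9·β₀ = 4.
(Σwᵢ·x·x = 88, Σwᵢ·x = 20, Σwᵢ·1 = 9, Σwᵢ·x·z = 54, Σwᵢ·z = 4.)
Eliminating β₀: 9·(row 1) − 20·(row 2) gives 392·β₁ = 9·54 − 20·4 = 406, so β₁ = 29/28.
Then β₀ = (4 − 20·(29/28))/9 = -13/7.

β₁ = 1.036, β₀ = -1.857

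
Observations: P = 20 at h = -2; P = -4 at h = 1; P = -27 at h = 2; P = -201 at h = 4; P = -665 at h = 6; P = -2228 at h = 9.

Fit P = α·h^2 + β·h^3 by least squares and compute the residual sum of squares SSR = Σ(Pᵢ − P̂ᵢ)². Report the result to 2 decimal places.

The normal system XᵀX·[α, β]ᵀ = XᵀP is [[8146, 67850]; [67850, 582322]]·[α, β]ᵀ = [-207656, -1781096]ᵀ.
Δ = 8146·582322 − 67850² = 139972512.
α = ((-207656)·582322 − 67850·(-1781096))/139972512 = -2352926/4374141; β = (8146·(-1781096) − 67850·(-207656))/139972512 = -13104638/4374141.
Residuals: -7942580/4374141, -2039000/4374141, -1284333/1458047, -2858693/4374141, 2167793/1458047, -572680/1458047; SSR = 30978751/4374141.

SSR = 7.08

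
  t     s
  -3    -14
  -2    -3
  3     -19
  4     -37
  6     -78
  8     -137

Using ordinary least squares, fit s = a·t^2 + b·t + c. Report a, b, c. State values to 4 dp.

The normal system AᵀA·[a, b, c]ᵀ = Aᵀs is [[5826, 784, 138]; [784, 138, 16]; [138, 16, 6]]·[a, b, c]ᵀ = [-12477, -1721, -288]ᵀ.
Solving the 3×3 system (Gaussian elimination) gives a = -6213/3068, b = -1779/1534, c = 5123/3068.

a = -2.0251, b = -1.1597, c = 1.6698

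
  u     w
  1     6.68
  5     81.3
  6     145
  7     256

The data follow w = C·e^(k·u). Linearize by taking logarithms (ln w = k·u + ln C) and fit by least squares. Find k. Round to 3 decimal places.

Let Y = ln w. Fitting Y = k·u + ln C by least squares:
Σu = 19.0000, Σ(u)² = 111.0000, Σln w = 16.8192, Σu·ln w = 92.5665.
Equations: 111.0000·k + 19.0000·ln C = 92.5665;  19.0000·k + 4·ln C = 16.8192.
Solving (det = 83.0000): k = 0.61086, ln C = 1.30319.

k = 0.611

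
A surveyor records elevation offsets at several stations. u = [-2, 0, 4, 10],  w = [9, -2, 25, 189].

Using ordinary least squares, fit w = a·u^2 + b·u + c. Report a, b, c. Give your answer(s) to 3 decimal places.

The normal system XᵀX·[a, b, c]ᵀ = Xᵀw is [[10272, 1056, 120]; [1056, 120, 12]; [120, 12, 4]]·[a, b, c]ᵀ = [19336, 1972, 221]ᵀ.
Row-reducing yields a = 1085/528, b = -127/88, c = -91/44.

a = 2.055, b = -1.443, c = -2.068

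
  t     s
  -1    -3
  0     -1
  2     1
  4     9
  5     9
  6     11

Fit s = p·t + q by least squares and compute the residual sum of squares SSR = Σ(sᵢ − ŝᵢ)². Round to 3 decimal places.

SSR = 7.593

From the data, Σt·t = 82, Σt = 16, Σ1 = 6.
And Σt·s = 152, Σs = 26.
So AᵀA·[p, q]ᵀ = Aᵀs: [[82, 16]; [16, 6]]·[p, q]ᵀ = [152, 26]ᵀ.
Eliminating q: 6·(row 1) − 16·(row 2) gives 236·p = 6·152 − 16·26 = 496, so p = 124/59.
Then q = (26 − 16·(124/59))/6 = -75/59.
Residuals: 22/59, 16/59, -114/59, 110/59, -14/59, -20/59; SSR = 448/59.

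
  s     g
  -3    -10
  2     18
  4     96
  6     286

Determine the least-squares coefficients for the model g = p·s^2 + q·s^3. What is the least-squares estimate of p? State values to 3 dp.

p = 1.962

Sums needed: Σs^2·s^2 = 1649, Σs^2·s^3 = 8589, Σs^3·s^3 = 51545.
For Xᵀg: Σs^2·g = 11814, Σs^3·g = 68334.
Normal equations: [[1649, 8589]; [8589, 51545]]·[p, q]ᵀ = [11814, 68334]ᵀ.
det = 1649·51545 − 8589² = 11226784.
p = (11814·51545 − 8589·68334)/11226784 = 688497/350837; q = (1649·68334 − 8589·11814)/11226784 = 350385/350837.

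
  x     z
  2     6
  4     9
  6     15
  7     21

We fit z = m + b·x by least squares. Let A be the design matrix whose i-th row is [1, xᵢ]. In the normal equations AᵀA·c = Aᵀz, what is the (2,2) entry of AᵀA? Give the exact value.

105

Row 2 ↔ basis x, column 2 ↔ basis x, so (AᵀA)_{2,2} = Σᵢ (x)·(x) = (2)·(2) + (4)·(4) + (6)·(6) + (7)·(7) = 105.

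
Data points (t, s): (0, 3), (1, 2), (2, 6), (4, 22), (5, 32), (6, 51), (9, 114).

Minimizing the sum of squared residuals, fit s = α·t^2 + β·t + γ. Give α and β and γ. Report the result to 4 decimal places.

α = 1.5373, β = -1.4228, γ = 2.5485

AᵀA·[α, β, γ]ᵀ = Aᵀs reads: 8755·α + 1143·β + 163·γ = 12248;  1143·α + 163·β + 27·γ = 1594;  163·α + 27·β + 7·γ = 230.
Inverting the 3×3 Gram matrix, [α, β, γ]ᵀ = [12289/7994, -5687/3997, 20373/7994]ᵀ.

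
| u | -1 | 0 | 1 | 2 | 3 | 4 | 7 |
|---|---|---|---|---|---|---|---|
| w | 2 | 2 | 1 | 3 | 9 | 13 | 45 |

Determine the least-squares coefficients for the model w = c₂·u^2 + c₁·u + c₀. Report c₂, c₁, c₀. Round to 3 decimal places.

From the data, Σu^2·u^2 = 2756, Σu^2·u = 442, Σu^2 = 80, Σu·u = 80, Σu = 16, Σ1 = 7.
Right-hand side: Σu^2·w = 2509, Σu·w = 399, Σw = 75.
Row-reducing yields c₂ = 44675/44898, c₁ = -31309/44898, c₀ = 1001/1069.

c₂ = 0.995, c₁ = -0.697, c₀ = 0.936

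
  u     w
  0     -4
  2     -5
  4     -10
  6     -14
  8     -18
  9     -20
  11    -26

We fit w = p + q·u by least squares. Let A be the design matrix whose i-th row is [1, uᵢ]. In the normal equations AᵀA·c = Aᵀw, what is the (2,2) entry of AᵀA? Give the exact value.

Row 2 ↔ basis u, column 2 ↔ basis u, so (AᵀA)_{2,2} = Σᵢ (u)·(u) = (0)·(0) + (2)·(2) + (4)·(4) + (6)·(6) + (8)·(8) + (9)·(9) + (11)·(11) = 322.

322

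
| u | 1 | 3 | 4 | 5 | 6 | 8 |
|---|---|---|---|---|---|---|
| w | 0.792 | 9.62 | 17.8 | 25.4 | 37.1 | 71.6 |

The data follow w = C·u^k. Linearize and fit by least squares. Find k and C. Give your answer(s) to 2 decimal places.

k = 2.15, C = 0.83

Linearized form: ln w = k·ln u + ln C. From the 6 transformed points,
XᵀX = [[13.2535, 7.9655]; [7.9655, 6]], rhs = [27.0409, 16.0293]ᵀ  (here Σln u = 7.9655, Σ(ln u)² = 13.2535, Σln w = 16.0293, Σln u·ln w = 27.0409).
Solving (det = 16.0713): k = 2.15060, ln C = -0.18357, so C = exp(-0.18357) = 0.83229.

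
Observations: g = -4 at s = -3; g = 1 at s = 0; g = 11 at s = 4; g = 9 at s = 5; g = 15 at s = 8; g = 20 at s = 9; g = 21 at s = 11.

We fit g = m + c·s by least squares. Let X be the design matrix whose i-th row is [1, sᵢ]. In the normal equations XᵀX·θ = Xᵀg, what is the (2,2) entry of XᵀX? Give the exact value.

Row 2 ↔ basis s, column 2 ↔ basis s, so (XᵀX)_{2,2} = Σᵢ (s)·(s) = (-3)·(-3) + (0)·(0) + (4)·(4) + (5)·(5) + (8)·(8) + (9)·(9) + (11)·(11) = 316.

316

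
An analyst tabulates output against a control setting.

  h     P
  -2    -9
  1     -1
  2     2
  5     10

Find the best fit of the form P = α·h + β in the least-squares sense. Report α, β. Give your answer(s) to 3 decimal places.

Setting ∂/∂α … = 0 gives: 34·α + 6·β = 71;  6·α + 4·β = 2.
det = 34·4 − 6² = 100.
α = (71·4 − 6·2)/100 = 68/25; β = (34·2 − 6·71)/100 = -179/50.

α = 2.720, β = -3.580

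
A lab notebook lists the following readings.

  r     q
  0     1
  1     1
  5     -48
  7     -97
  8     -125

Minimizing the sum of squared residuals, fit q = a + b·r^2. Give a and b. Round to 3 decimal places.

a = 1.864, b = -1.995

Compute the Gram sums: Σ1 = 5, Σr^2 = 139, Σr^2·r^2 = 7123.
Moment sums: Σq = -268, Σr^2·q = -13952.
Eliminating b: 7123·(row 1) − 139·(row 2) gives 16294·a = 7123·(-268) − 139·(-13952) = 30364, so a = 15182/8147.
Then b = ((-13952) − 139·(15182/8147))/7123 = -16254/8147.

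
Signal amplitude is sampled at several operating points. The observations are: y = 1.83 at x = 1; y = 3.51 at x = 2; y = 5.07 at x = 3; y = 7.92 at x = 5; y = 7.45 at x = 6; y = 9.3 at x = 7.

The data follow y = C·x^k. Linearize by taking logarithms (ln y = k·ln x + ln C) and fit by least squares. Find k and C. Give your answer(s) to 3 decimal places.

k = 0.817, C = 1.934

Linearized form: ln y = k·ln x + ln C. From the 6 transformed points,
Σln x = 7.1389, Σ(ln x)² = 11.2747, Σln y = 9.7909, Σln x·ln y = 13.9219.
Normal system: [[11.2747, 7.1389]; [7.1389, 6]]·[k, ln C]ᵀ = [13.9219, 9.7909]ᵀ.
Δ = 11.2747·6 − (7.1389)² = 16.6845; k = (13.9219·6 − 7.1389·9.7909)/16.6845 = 0.81727, ln C = (11.2747·9.7909 − 7.1389·13.9219)/16.6845 = 0.65942, so C = exp(0.65942) = 1.93366.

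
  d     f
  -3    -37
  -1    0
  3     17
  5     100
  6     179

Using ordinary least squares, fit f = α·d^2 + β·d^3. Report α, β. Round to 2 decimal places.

From the data, Σd^2·d^2 = 2084, Σd^2·d^3 = 10900, Σd^3·d^3 = 63740.
Right-hand side: Σd^2·f = 8764, Σd^3·f = 52622.
So XᵀX·[α, β]ᵀ = Xᵀf: [[2084, 10900]; [10900, 63740]]·[α, β]ᵀ = [8764, 52622]ᵀ.
Eliminating β: 63740·(row 1) − 10900·(row 2) gives 14024160·α = 63740·8764 − 10900·52622 = -14962440, so α = -124687/116868.
Then β = (52622 − 10900·(-124687/116868))/63740 = 589027/584340.

α = -1.07, β = 1.01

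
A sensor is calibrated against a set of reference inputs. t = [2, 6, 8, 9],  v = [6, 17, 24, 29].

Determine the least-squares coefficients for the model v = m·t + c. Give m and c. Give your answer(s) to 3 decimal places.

Normal-equation sums: Σt·t = 185, Σt = 25, Σ1 = 4.
For Mᵀv: Σt·v = 567, Σv = 76.
MᵀM·[m, c]ᵀ = Mᵀv becomes [[185, 25]; [25, 4]]·[m, c]ᵀ = [567, 76]ᵀ.
Δ = 185·4 − 25² = 115.
m = (567·4 − 25·76)/115 = 16/5; c = (185·76 − 25·567)/115 = -1.

m = 3.200, c = -1.000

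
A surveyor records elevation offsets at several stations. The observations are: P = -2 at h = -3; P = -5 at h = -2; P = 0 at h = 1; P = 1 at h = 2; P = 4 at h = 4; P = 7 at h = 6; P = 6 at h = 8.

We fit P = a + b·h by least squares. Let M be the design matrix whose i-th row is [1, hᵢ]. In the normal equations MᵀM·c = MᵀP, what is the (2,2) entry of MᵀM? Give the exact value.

Row 2 ↔ basis h, column 2 ↔ basis h, so (MᵀM)_{2,2} = Σᵢ (h)·(h) = (-3)·(-3) + (-2)·(-2) + (1)·(1) + (2)·(2) + (4)·(4) + (6)·(6) + (8)·(8) = 134.

134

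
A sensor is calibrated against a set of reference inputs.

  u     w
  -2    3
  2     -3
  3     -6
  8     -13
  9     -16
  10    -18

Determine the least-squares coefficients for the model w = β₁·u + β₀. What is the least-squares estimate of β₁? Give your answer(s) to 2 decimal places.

Normal-equation sums: Σu·u = 262, Σu = 30, Σ1 = 6.
Moment sums: Σu·w = -458, Σw = -53.
XᵀX·[β₁, β₀]ᵀ = Xᵀw becomes [[262, 30]; [30, 6]]·[β₁, β₀]ᵀ = [-458, -53]ᵀ.
Δ = 262·6 − 30² = 672.
β₁ = ((-458)·6 − 30·(-53))/672 = -193/112; β₀ = (262·(-53) − 30·(-458))/672 = -73/336.

β₁ = -1.72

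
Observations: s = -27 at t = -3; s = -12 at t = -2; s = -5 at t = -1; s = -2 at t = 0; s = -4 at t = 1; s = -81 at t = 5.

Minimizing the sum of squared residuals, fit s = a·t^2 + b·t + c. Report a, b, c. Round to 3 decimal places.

Compute the Gram sums: Σt^2·t^2 = 724, Σt^2·t = 90, Σt^2 = 40, Σt·t = 40, Σt = 0, Σ1 = 6.
And Σt^2·s = -2325, Σt·s = -299, Σs = -131.
Normal equations: [[724, 90, 40]; [90, 40, 0]; [40, 0, 6]]·[a, b, c]ᵀ = [-2325, -299, -131]ᵀ.
Inverting the 3×3 Gram matrix, [a, b, c]ᵀ = [-9347/3058, -9139/15290, -4453/3058]ᵀ.

a = -3.057, b = -0.598, c = -1.456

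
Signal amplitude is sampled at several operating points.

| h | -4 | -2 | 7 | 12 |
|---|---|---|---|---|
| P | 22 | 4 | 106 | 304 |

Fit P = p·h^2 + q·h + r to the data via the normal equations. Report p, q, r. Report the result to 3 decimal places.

p = 1.986, q = 1.651, r = -2.116

From the data, Σh^2·h^2 = 23409, Σh^2·h = 1999, Σh^2 = 213, Σh·h = 213, Σh = 13, Σ1 = 4.
For AᵀP: Σh^2·P = 49338, Σh·P = 4294, ΣP = 436.
AᵀA·[p, q, r]ᵀ = AᵀP becomes [[23409, 1999, 213]; [1999, 213, 13]; [213, 13, 4]]·[p, q, r]ᵀ = [49338, 4294, 436]ᵀ.
Row-reducing yields p = 700641/352802, q = 582423/352802, r = -373295/176401.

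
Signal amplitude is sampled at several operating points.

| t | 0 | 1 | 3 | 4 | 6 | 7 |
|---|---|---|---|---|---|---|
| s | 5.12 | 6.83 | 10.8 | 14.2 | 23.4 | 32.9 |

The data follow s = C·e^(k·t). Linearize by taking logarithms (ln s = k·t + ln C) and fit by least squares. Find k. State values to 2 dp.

Let Y = ln s. Fitting Y = k·t + ln C by least squares:
XᵀX = [[111.0000, 21.0000]; [21.0000, 6]], rhs = [63.0437, 15.2335]ᵀ  (here Σt = 21.0000, Σ(t)² = 111.0000, Σln s = 15.2335, Σt·ln s = 63.0437).
Slope k = (n·Σt·ln s − Σt·Σln s)/(n·Σ(t)² − (Σt)²) = (6·63.0437 − 21.0000·15.2335)/225.0000 = 0.25937; ln C = (Σln s − k·Σt)/n = 1.63111.

k = 0.26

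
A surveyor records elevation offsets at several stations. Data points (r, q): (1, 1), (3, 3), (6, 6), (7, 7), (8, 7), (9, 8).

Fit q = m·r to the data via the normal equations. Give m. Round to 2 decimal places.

m = 0.93

Entries of XᵀX: Σr·r = 240.
Right-hand side: Σr·q = 223.
Hence m = 223 / 240 ≈ 0.929167.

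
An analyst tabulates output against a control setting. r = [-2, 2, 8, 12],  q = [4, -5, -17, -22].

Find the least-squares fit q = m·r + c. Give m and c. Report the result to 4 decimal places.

Sums needed: Σr·r = 216, Σr = 20, Σ1 = 4.
For Aᵀq: Σr·q = -418, Σq = -40.
So AᵀA·[m, c]ᵀ = Aᵀq: [[216, 20]; [20, 4]]·[m, c]ᵀ = [-418, -40]ᵀ.
Eliminating c: 4·(row 1) − 20·(row 2) gives 464·m = 4·(-418) − 20·(-40) = -872, so m = -109/58.
Then c = ((-40) − 20·(-109/58))/4 = -35/58.

m = -1.8793, c = -0.6034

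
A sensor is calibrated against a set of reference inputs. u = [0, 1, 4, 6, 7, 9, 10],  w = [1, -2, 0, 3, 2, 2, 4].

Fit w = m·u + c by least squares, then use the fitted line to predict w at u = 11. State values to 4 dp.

Forming MᵀM = [[283, 37]; [37, 7]] and Mᵀw = [88, 10]ᵀ gives MᵀM·[m, c]ᵀ = Mᵀw.
Δ = 283·7 − 37² = 612.
m = (88·7 − 37·10)/612 = 41/102; c = (283·10 − 37·88)/612 = -71/102.
At u = 11: ŵ = (41/102)·(11) + (-71/102)·(1) = 190/51.

ŵ = 3.7255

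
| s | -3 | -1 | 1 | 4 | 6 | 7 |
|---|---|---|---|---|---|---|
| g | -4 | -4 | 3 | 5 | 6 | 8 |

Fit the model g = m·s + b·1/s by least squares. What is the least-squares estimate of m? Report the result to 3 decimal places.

Setting ∂/∂m … = 0 gives: 112·m + 6·b = 131;  6·m + (15677/7056)·b = 985/84.
Eliminating b: (15677/7056)·(row 1) − 6·(row 2) gives (13409/63)·m = (15677/7056)·131 − 6·(985/84) = 1557247/7056, so m = 1557247/1501808.
Then b = ((985/84) − 6·(1557247/1501808))/(15677/7056) = 33222/13409.

m = 1.037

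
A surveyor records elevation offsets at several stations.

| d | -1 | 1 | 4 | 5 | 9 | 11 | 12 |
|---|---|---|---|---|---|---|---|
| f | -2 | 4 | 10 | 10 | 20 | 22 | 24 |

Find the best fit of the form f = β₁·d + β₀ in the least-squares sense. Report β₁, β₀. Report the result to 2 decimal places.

β₁ = 1.95, β₀ = 1.14

Compute the Gram sums: Σd·d = 389, Σd = 41, Σ1 = 7.
Right-hand side: Σd·f = 806, Σf = 88.
XᵀX·[β₁, β₀]ᵀ = Xᵀf becomes [[389, 41]; [41, 7]]·[β₁, β₀]ᵀ = [806, 88]ᵀ.
Eliminating β₀: 7·(row 1) − 41·(row 2) gives 1042·β₁ = 7·806 − 41·88 = 2034, so β₁ = 1017/521.
Then β₀ = (88 − 41·(1017/521))/7 = 593/521.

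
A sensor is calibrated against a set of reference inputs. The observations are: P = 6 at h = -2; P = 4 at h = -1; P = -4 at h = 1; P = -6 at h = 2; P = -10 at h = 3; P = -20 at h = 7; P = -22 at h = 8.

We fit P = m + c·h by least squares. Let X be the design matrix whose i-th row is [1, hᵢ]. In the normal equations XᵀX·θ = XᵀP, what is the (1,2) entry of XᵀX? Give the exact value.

18

Row 1 ↔ basis 1, column 2 ↔ basis h, so (XᵀX)_{1,2} = Σᵢ h = (1)·(-2) + (1)·(-1) + (1)·(1) + (1)·(2) + (1)·(3) + (1)·(7) + (1)·(8) = 18.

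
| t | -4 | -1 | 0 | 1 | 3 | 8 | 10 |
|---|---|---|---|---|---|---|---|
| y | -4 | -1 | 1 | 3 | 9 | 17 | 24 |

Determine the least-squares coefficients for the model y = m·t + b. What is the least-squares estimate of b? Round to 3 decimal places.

With design matrix M, MᵀM = [[191, 17]; [17, 7]] and Mᵀy = [423, 49]ᵀ.
det = 191·7 − 17² = 1048.
m = (423·7 − 17·49)/1048 = 266/131; b = (191·49 − 17·423)/1048 = 271/131.

b = 2.069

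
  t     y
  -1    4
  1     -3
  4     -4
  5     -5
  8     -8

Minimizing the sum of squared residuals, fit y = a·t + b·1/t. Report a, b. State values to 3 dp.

With design matrix X, XᵀX = [[107, 5]; [5, 3389/1600]] and Xᵀy = [-112, -10]ᵀ.
Δ = 107·(3389/1600) − 5² = 322623/1600.
a = ((-112)·(3389/1600) − 5·(-10))/(322623/1600) = -99856/107541; b = (107·(-10) − 5·(-112))/(322623/1600) = -272000/107541.

a = -0.929, b = -2.529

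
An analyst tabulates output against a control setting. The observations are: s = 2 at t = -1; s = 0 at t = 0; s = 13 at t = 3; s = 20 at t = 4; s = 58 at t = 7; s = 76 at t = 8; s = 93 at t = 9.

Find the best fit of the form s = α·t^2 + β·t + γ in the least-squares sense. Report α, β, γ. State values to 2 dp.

α = 1.08, β = 0.61, γ = 0.88

Normal-equation sums: Σt^2·t^2 = 13396, Σt^2·t = 1674, Σt^2 = 220, Σt·t = 220, Σt = 30, Σ1 = 7.
Right-hand side: Σt^2·s = 15678, Σt·s = 1968, Σs = 262.
So XᵀX·[α, β, γ]ᵀ = Xᵀs: [[13396, 1674, 220]; [1674, 220, 30]; [220, 30, 7]]·[α, β, γ]ᵀ = [15678, 1968, 262]ᵀ.
Row-reducing yields α = 15662/14511, β = 2963/4837, γ = 1828/2073.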